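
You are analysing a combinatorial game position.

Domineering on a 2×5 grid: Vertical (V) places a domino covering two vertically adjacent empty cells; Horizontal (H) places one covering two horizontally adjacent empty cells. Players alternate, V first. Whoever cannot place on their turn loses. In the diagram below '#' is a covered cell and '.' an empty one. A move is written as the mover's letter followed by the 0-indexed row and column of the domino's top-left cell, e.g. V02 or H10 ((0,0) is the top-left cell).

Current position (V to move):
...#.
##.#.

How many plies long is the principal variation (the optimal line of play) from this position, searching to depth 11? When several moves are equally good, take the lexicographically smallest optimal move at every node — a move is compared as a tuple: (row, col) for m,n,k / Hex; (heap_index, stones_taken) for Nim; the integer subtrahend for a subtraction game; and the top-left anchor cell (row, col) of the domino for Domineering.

PV length from [...#./##.#.]: 3 plies

[...#./##.#.] V move#1: V02:+1/..##./####.*, V04:-1/...##/##.##
[..##./####.] H move#2: H00:-1/####./####.*
[####./####.] V move#3: V04:+1/#####/#####*
[#####/#####] end (terminal -1, H#4); searched ...#./##.#. to 11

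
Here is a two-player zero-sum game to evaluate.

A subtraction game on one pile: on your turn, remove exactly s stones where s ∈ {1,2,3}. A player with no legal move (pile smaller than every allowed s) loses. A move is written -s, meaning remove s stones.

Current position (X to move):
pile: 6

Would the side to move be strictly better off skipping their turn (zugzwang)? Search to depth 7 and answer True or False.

[6] X move#1: -1:-1/5, -2:+1/4*, -3:-1/3
[4] O move#2: -1:-1/3*, -2:-1/2, -3:-1/1
[3] X move#3: -1:-1/2, -2:-1/1, -3:+1/0*
[0] end (terminal -1, O#4); searched 6 to 7
suppose X passes — search the same position with O to move:
pass> [6] O move#1: -1:-1/5, -2:+1/4*, -3:-1/3
pass> [4] X move#2: -1:-1/3*, -2:-1/2, -3:-1/1
pass> [3] O move#3: -1:-1/2, -2:-1/1, -3:+1/0*
pass> [0] end (terminal -1, X#4); searched 6 to 7
for X: play +1, pass -1

zugzwang(6, X) = False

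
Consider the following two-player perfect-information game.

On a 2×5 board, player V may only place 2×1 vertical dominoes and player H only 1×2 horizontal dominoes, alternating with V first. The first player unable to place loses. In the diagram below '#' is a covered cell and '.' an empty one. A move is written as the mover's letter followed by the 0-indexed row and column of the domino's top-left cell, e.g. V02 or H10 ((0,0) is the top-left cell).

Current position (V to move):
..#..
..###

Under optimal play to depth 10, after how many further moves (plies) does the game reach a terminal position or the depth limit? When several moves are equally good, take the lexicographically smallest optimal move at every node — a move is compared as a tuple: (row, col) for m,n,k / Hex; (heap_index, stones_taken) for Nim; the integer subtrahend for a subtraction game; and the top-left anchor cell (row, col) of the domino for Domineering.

PV length from [..#../..###]: 3 plies

p1 V@[..#../..###]: V00[#.#../#.###]+1* V01[.##../.####]+1
p2 H@[#.#../#.###]: H03[#.###/#.###]-1*
p3 V@[#.###/#.###]: V01[#####/#####]+1*
p4 H@[#####/#####] terminal -1; root [..#../..###] d10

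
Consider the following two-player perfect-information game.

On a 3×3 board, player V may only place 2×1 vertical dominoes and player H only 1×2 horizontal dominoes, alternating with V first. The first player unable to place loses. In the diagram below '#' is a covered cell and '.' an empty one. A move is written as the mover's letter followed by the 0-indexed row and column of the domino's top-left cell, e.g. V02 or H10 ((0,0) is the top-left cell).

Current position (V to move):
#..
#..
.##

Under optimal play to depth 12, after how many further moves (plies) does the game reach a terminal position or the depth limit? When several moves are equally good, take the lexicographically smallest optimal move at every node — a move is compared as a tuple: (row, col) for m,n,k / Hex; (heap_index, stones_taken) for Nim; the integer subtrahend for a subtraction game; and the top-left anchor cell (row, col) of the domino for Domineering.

[#../#../.##] V move#1: V01:+1/##./##./.##*, V02:+1/#.#/#.#/.##
[##./##./.##] end (terminal -1, H#2); searched #../#../.## to 12

PV length from [#../#../.##]: 1 ply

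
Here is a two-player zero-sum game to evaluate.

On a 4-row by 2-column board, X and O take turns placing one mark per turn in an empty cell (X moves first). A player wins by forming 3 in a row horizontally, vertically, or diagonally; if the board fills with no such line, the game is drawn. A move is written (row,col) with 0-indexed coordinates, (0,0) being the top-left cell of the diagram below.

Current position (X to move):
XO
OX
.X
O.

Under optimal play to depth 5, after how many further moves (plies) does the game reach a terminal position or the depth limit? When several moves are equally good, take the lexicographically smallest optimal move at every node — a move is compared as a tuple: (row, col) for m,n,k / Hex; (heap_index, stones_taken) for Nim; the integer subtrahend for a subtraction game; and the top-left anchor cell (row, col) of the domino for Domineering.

PV length from [XO/OX/.X/O.]: 1 ply

p1 X@[XO/OX/.X/O.]: (2,0)[XO/OX/XX/O.]+0 (3,1)[XO/OX/.X/OX]+1*
p2 O@[XO/OX/.X/OX] terminal -1; root [XO/OX/.X/O.] d5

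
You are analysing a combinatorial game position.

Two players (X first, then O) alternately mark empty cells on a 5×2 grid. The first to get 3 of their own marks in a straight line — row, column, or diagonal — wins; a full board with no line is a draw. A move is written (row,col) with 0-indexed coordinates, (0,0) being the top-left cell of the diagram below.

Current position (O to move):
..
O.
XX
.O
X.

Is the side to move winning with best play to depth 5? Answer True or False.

p1 O@[../O./XX/.O/X.]: (0,0)[O./O./XX/.O/X.]-1 (0,1)[.O/O./XX/.O/X.]-1 (1,1)[../OO/XX/.O/X.]-1 (3,0)[../O./XX/OO/X.]+0* (4,1)[../O./XX/.O/XO]-1
p2 X@[../O./XX/OO/X.]: (0,0)[X./O./XX/OO/X.]+0* (0,1)[.X/O./XX/OO/X.]+0 (1,1)[../OX/XX/OO/X.]+0 (4,1)[../O./XX/OO/XX]+0
p3 O@[X./O./XX/OO/X.]: (0,1)[XO/O./XX/OO/X.]+0* (1,1)[X./OO/XX/OO/X.]+0 (4,1)[X./O./XX/OO/XO]+0
p4 X@[XO/O./XX/OO/X.]: (1,1)[XO/OX/XX/OO/X.]+0* (4,1)[XO/O./XX/OO/XX]+0
p5 O@[XO/OX/XX/OO/X.]: (4,1)[XO/OX/XX/OO/XO]+0*
p6 X@[XO/OX/XX/OO/XO] terminal +0; root [../O./XX/.O/X.] d5

O winning at [../O./XX/.O/X.]: False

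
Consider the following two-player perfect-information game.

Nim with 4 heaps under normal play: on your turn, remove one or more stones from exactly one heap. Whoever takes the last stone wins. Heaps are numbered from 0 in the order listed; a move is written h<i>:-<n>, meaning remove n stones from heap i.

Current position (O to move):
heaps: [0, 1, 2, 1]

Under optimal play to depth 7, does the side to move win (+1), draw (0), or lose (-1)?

[(0,1,2,1)] O move#1: h1:-1:-1/(0,0,2,1), h2:-1:-1/(0,1,1,1), h2:-2:+1/(0,1,0,1)*, h3:-1:-1/(0,1,2,0)
[(0,1,0,1)] X move#2: h1:-1:-1/(0,0,0,1)*, h3:-1:-1/(0,1,0,0)
[(0,0,0,1)] O move#3: h3:-1:+1/(0,0,0,0)*
[(0,0,0,0)] end (terminal -1, X#4); searched (0,1,2,1) to 7

value((0,1,2,1), O) = +1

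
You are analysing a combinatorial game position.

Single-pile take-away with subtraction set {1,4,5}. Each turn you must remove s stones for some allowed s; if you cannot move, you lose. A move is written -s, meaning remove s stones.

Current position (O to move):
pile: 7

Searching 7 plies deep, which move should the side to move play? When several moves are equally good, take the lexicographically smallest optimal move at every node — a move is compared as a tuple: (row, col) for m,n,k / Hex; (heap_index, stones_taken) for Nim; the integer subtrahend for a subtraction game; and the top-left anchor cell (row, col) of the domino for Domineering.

ply 1, O at 7 | -1=-1→6; -4=-1→3; -5=+1→2*
ply 2, X at 2 | -1=-1→1*
ply 3, O at 1 | -1=+1→0*
ply 4: 0 is terminal -1 (X); from 7 depth 7

O's best at [7]: -5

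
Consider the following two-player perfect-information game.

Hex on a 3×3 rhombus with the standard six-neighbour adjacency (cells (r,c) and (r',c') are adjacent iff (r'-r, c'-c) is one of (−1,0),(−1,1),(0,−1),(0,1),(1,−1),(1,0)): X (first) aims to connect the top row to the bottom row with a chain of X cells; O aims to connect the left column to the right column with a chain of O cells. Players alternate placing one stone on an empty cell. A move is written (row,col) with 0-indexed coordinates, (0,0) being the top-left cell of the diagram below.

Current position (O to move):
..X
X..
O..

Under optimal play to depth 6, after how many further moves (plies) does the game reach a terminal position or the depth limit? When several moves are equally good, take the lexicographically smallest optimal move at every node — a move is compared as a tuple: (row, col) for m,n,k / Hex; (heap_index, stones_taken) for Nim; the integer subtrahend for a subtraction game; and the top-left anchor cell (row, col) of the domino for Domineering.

PV length from [..X/X../O..]: 5 plies

[..X/X../O..] O move#1: (0,0):-1/O.X/X../O.., (0,1):-1/.OX/X../O.., (1,1):-1/..X/XO./O.., (1,2):+1/..X/X.O/O..*, (2,1):+1/..X/X../OO., (2,2):-1/..X/X../O.O
[..X/X.O/O..] X move#2: (0,0):-1/X.X/X.O/O..*, (0,1):-1/.XX/X.O/O.., (1,1):-1/..X/XXO/O.., (2,1):-1/..X/X.O/OX., (2,2):-1/..X/X.O/O.X
[X.X/X.O/O..] O move#3: (0,1):+1/XOX/X.O/O..*, (1,1):+1/X.X/XOO/O.., (2,1):+1/X.X/X.O/OO., (2,2):+1/X.X/X.O/O.O
[XOX/X.O/O..] X move#4: (1,1):-1/XOX/XXO/O..*, (2,1):-1/XOX/X.O/OX., (2,2):-1/XOX/X.O/O.X
[XOX/XXO/O..] O move#5: (2,1):+1/XOX/XXO/OO.*, (2,2):-1/XOX/XXO/O.O
[XOX/XXO/OO.] end (terminal -1, X#6); searched ..X/X../O.. to 6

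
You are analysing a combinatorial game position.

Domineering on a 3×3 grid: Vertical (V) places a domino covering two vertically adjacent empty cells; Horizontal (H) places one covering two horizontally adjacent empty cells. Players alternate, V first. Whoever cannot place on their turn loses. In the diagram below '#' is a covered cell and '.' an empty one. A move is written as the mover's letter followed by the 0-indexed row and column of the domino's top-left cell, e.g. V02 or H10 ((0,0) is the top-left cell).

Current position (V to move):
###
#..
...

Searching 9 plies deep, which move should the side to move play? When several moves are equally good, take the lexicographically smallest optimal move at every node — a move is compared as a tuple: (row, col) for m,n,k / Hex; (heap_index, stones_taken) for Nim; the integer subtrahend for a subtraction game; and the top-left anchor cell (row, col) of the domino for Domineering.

[###/#../...] V move#1: V11:+1/###/##./.#.*, V12:-1/###/#.#/..#
[###/##./.#.] end (terminal -1, H#2); searched ###/#../... to 9

V's best at [###/#../...]: V11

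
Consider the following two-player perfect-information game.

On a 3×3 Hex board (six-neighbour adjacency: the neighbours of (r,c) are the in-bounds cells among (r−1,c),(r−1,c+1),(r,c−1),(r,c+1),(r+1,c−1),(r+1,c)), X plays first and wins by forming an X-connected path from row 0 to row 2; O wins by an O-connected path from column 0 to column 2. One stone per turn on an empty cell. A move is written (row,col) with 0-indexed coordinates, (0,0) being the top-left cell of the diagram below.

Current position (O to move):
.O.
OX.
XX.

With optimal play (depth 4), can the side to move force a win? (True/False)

ply 1, O at .O./OX./XX. | (0,0)=-1→OO./OX./XX.; (0,2)=+1→.OO/OX./XX.*; (1,2)=-1→.O./OXO/XX.; (2,2)=-1→.O./OX./XXO
ply 2: .OO/OX./XX. is terminal -1 (X); from .O./OX./XX. depth 4

O winning at [.O./OX./XX.]: True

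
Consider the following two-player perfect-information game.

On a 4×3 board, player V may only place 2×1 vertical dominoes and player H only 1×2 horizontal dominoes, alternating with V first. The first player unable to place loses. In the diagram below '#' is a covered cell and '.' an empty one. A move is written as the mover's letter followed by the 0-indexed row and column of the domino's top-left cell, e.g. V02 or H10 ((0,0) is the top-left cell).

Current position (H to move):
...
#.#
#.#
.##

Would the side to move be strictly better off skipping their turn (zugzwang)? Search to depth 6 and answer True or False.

zugzwang(.../#.#/#.#/.##, H) = False

p1 H@[.../#.#/#.#/.##]: H00[##./#.#/#.#/.##]-1* H01[.##/#.#/#.#/.##]-1
p2 V@[##./#.#/#.#/.##]: V11[##./###/###/.##]+1*
p3 H@[##./###/###/.##] terminal -1; root [.../#.#/#.#/.##] d6
if H skipped the turn, V would face:
~ p1 V@[.../#.#/#.#/.##]: V01[.#./###/#.#/.##]+1* V11[.../###/###/.##]-1
~ p2 H@[.#./###/#.#/.##] terminal -1; root [.../#.#/#.#/.##] d6
compare (H): move=-1 vs pass=-1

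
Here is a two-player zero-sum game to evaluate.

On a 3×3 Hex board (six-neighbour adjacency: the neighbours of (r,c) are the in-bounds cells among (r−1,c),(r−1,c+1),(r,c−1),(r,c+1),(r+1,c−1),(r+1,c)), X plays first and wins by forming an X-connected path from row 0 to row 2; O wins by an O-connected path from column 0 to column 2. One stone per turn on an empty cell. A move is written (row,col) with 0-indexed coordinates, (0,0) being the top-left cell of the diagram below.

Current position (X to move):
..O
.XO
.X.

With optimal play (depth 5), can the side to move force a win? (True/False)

X winning at [..O/.XO/.X.]: True

p1 X@[..O/.XO/.X.]: (0,0)[X.O/.XO/.X.]+1* (0,1)[.XO/.XO/.X.]+1 (1,0)[..O/XXO/.X.]+1 (2,0)[..O/.XO/XX.]-1 (2,2)[..O/.XO/.XX]-1
p2 O@[X.O/.XO/.X.]: (0,1)[XOO/.XO/.X.]-1* (1,0)[X.O/OXO/.X.]-1 (2,0)[X.O/.XO/OX.]-1 (2,2)[X.O/.XO/.XO]-1
p3 X@[XOO/.XO/.X.]: (1,0)[XOO/XXO/.X.]+1* (2,0)[XOO/.XO/XX.]-1 (2,2)[XOO/.XO/.XX]-1
p4 O@[XOO/XXO/.X.] terminal -1; root [..O/.XO/.X.] d5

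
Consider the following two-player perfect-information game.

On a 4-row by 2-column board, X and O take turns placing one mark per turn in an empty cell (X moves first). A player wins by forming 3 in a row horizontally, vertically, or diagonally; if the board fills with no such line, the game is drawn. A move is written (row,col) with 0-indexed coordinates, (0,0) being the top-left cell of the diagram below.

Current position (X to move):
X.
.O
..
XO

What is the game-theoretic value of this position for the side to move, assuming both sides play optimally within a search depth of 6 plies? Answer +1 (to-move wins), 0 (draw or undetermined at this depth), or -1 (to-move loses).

value(X./.O/../XO, X) = 0

p1 X@[X./.O/../XO]: (0,1)[XX/.O/../XO]-1 (1,0)[X./XO/../XO]-1 (2,0)[X./.O/X./XO]-1 (2,1)[X./.O/.X/XO]+0*
p2 O@[X./.O/.X/XO]: (0,1)[XO/.O/.X/XO]+0* (1,0)[X./OO/.X/XO]+0 (2,0)[X./.O/OX/XO]+0
p3 X@[XO/.O/.X/XO]: (1,0)[XO/XO/.X/XO]+0* (2,0)[XO/.O/XX/XO]+0
p4 O@[XO/XO/.X/XO]: (2,0)[XO/XO/OX/XO]+0*
p5 X@[XO/XO/OX/XO] terminal +0; root [X./.O/../XO] d6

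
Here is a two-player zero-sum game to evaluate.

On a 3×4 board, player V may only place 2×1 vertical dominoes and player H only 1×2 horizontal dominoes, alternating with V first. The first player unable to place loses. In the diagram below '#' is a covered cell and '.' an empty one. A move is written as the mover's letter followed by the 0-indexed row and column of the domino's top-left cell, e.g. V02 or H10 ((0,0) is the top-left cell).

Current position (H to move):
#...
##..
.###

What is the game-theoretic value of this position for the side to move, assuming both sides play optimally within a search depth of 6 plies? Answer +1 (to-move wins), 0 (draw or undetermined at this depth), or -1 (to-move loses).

value(#.../##../.###, H) = +1

p1 H@[#.../##../.###]: H01[###./##../.###]-1 H02[#.##/##../.###]+1* H12[#.../####/.###]+1
p2 V@[#.##/##../.###] terminal -1; root [#.../##../.###] d6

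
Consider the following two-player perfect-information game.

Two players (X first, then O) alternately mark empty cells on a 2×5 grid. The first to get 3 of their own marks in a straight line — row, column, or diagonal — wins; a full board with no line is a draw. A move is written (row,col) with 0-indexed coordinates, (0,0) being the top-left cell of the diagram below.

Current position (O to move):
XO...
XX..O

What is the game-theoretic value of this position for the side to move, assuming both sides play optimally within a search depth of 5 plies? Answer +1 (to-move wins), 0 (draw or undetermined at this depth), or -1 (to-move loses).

ply 1, O at XO.../XX..O | (0,2)=-1→XOO../XX..O; (0,3)=-1→XO.O./XX..O; (0,4)=-1→XO..O/XX..O; (1,2)=+0→XO.../XXO.O*; (1,3)=-1→XO.../XX.OO
ply 2, X at XO.../XXO.O | (0,2)=-1→XOX../XXO.O; (0,3)=-1→XO.X./XXO.O; (0,4)=-1→XO..X/XXO.O; (1,3)=+0→XO.../XXOXO*
ply 3, O at XO.../XXOXO | (0,2)=+0→XOO../XXOXO*; (0,3)=+0→XO.O./XXOXO; (0,4)=+0→XO..O/XXOXO
ply 4, X at XOO../XXOXO | (0,3)=+0→XOOX./XXOXO*; (0,4)=-1→XOO.X/XXOXO
ply 5, O at XOOX./XXOXO | (0,4)=+0→XOOXO/XXOXO*
ply 6: XOOXO/XXOXO is terminal +0 (X); from XO.../XX..O depth 5

value(XO.../XX..O, O) = 0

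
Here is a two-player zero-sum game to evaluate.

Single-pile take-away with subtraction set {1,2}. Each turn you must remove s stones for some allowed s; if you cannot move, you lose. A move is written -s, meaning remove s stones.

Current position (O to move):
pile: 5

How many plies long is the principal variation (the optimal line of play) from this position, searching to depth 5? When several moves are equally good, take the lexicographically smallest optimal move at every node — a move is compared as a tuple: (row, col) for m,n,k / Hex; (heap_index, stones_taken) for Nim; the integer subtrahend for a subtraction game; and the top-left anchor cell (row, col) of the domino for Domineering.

ply 1, O at 5 | -1=-1→4; -2=+1→3*
ply 2, X at 3 | -1=-1→2*; -2=-1→1
ply 3, O at 2 | -1=-1→1; -2=+1→0*
ply 4: 0 is terminal -1 (X); from 5 depth 5

PV length from [5]: 3 plies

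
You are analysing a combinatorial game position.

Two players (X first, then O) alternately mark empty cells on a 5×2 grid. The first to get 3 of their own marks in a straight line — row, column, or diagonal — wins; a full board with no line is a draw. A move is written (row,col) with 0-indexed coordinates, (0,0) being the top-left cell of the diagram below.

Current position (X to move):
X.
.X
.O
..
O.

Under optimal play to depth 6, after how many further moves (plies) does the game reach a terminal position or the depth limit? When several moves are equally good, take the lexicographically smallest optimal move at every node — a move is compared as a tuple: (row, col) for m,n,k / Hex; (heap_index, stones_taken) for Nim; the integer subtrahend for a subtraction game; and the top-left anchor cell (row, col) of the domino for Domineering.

PV length from [X./.X/.O/../O.]: 6 plies

ply 1, X at X./.X/.O/../O. | (0,1)=+0→XX/.X/.O/../O.*; (1,0)=+0→X./XX/.O/../O.; (2,0)=+0→X./.X/XO/../O.; (3,0)=+0→X./.X/.O/X./O.; (3,1)=+0→X./.X/.O/.X/O.; (4,1)=+0→X./.X/.O/../OX
ply 2, O at XX/.X/.O/../O. | (1,0)=+0→XX/OX/.O/../O.*; (2,0)=+0→XX/.X/OO/../O.; (3,0)=+0→XX/.X/.O/O./O.; (3,1)=+0→XX/.X/.O/.O/O.; (4,1)=+0→XX/.X/.O/../OO
ply 3, X at XX/OX/.O/../O. | (2,0)=+0→XX/OX/XO/../O.*; (3,0)=+0→XX/OX/.O/X./O.; (3,1)=+0→XX/OX/.O/.X/O.; (4,1)=+0→XX/OX/.O/../OX
ply 4, O at XX/OX/XO/../O. | (3,0)=+0→XX/OX/XO/O./O.*; (3,1)=+0→XX/OX/XO/.O/O.; (4,1)=+0→XX/OX/XO/../OO
ply 5, X at XX/OX/XO/O./O. | (3,1)=+0→XX/OX/XO/OX/O.*; (4,1)=+0→XX/OX/XO/O./OX
ply 6, O at XX/OX/XO/OX/O. | (4,1)=+0→XX/OX/XO/OX/OO*
ply 7: XX/OX/XO/OX/OO is terminal +0 (X); from X./.X/.O/../O. depth 6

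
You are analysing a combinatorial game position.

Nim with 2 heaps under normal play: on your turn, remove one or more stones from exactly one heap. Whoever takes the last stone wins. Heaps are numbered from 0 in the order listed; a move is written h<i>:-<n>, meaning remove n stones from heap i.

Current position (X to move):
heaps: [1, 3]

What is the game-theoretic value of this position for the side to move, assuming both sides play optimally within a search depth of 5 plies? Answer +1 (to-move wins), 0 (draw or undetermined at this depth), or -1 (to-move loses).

[(1,3)] X move#1: h0:-1:-1/(0,3), h1:-1:-1/(1,2), h1:-2:+1/(1,1)*, h1:-3:-1/(1,0)
[(1,1)] O move#2: h0:-1:-1/(0,1)*, h1:-1:-1/(1,0)
[(0,1)] X move#3: h1:-1:+1/(0,0)*
[(0,0)] end (terminal -1, O#4); searched (1,3) to 5

value((1,3), X) = +1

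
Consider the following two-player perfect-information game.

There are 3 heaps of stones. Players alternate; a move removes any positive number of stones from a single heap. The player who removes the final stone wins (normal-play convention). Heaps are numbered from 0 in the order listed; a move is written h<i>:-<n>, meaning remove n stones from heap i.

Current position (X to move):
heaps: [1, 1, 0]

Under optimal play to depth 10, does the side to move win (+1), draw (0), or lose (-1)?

ply 1, X at (1,1,0) | h0:-1=-1→(0,1,0)*; h1:-1=-1→(1,0,0)
ply 2, O at (0,1,0) | h1:-1=+1→(0,0,0)*
ply 3: (0,0,0) is terminal -1 (X); from (1,1,0) depth 10

value((1,1,0), X) = -1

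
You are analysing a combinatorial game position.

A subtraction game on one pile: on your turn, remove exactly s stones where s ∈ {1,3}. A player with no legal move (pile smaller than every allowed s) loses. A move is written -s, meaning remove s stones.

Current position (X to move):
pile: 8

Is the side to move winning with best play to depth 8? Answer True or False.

[8] X move#1: -1:-1/7*, -3:-1/5
[7] O move#2: -1:+1/6*, -3:+1/4
[6] X move#3: -1:-1/5*, -3:-1/3
[5] O move#4: -1:+1/4*, -3:+1/2
[4] X move#5: -1:-1/3*, -3:-1/1
[3] O move#6: -1:+1/2*, -3:+1/0
[2] X move#7: -1:-1/1*
[1] O move#8: -1:+1/0*
[0] end (terminal -1, X#9); searched 8 to 8

X winning at [8]: False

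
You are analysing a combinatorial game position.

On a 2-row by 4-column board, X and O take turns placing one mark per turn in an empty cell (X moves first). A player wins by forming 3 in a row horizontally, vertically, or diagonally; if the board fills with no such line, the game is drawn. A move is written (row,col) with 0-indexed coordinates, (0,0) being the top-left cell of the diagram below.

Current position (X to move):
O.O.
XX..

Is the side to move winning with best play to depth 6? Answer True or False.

X winning at [O.O./XX..]: True

ply 1, X at O.O./XX.. | (0,1)=+0→OXO./XX..; (0,3)=-1→O.OX/XX..; (1,2)=+1→O.O./XXX.*; (1,3)=-1→O.O./XX.X
ply 2: O.O./XXX. is terminal -1 (O); from O.O./XX.. depth 6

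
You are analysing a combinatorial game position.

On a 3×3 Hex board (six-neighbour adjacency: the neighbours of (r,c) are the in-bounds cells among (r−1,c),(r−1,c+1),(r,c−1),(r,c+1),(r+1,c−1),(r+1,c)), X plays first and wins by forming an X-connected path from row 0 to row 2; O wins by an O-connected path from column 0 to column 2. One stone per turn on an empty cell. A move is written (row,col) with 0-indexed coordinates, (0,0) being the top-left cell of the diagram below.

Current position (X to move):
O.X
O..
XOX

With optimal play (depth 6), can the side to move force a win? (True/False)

X winning at [O.X/O../XOX]: True

ply 1, X at O.X/O../XOX | (0,1)=+1→OXX/O../XOX*; (1,1)=+1→O.X/OX./XOX; (1,2)=+1→O.X/O.X/XOX
ply 2, O at OXX/O../XOX | (1,1)=-1→OXX/OO./XOX*; (1,2)=-1→OXX/O.O/XOX
ply 3, X at OXX/OO./XOX | (1,2)=+1→OXX/OOX/XOX*
ply 4: OXX/OOX/XOX is terminal -1 (O); from O.X/O../XOX depth 6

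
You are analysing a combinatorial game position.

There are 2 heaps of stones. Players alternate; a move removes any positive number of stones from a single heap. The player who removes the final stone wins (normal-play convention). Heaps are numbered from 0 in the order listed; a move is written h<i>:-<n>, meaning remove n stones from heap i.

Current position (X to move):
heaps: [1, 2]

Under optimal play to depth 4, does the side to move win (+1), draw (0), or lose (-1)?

value((1,2), X) = +1

p1 X@[(1,2)]: h0:-1[(0,2)]-1 h1:-1[(1,1)]+1* h1:-2[(1,0)]-1
p2 O@[(1,1)]: h0:-1[(0,1)]-1* h1:-1[(1,0)]-1
p3 X@[(0,1)]: h1:-1[(0,0)]+1*
p4 O@[(0,0)] terminal -1; root [(1,2)] d4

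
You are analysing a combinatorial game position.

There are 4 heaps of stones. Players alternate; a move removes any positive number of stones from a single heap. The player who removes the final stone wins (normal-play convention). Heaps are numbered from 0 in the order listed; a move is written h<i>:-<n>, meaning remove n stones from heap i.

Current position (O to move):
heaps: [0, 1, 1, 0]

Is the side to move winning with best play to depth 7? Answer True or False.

O winning at [(0,1,1,0)]: False

[(0,1,1,0)] O move#1: h1:-1:-1/(0,0,1,0)*, h2:-1:-1/(0,1,0,0)
[(0,0,1,0)] X move#2: h2:-1:+1/(0,0,0,0)*
[(0,0,0,0)] end (terminal -1, O#3); searched (0,1,1,0) to 7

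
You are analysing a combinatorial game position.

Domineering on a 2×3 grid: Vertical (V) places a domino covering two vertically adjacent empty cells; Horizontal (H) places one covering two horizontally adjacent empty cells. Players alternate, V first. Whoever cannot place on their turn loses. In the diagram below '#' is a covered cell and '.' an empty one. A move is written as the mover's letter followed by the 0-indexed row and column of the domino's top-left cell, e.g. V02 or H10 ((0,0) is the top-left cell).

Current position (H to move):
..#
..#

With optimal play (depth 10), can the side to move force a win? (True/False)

p1 H@[..#/..#]: H00[###/..#]+1* H10[..#/###]+1
p2 V@[###/..#] terminal -1; root [..#/..#] d10

H winning at [..#/..#]: True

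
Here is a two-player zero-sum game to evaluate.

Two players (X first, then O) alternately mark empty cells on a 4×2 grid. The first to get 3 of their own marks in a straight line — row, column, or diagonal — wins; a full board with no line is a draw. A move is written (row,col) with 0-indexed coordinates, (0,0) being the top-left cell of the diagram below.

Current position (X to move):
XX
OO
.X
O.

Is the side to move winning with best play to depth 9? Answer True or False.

ply 1, X at XX/OO/.X/O. | (2,0)=+0→XX/OO/XX/O.*; (3,1)=-1→XX/OO/.X/OX
ply 2, O at XX/OO/XX/O. | (3,1)=+0→XX/OO/XX/OO*
ply 3: XX/OO/XX/OO is terminal +0 (X); from XX/OO/.X/O. depth 9

X winning at [XX/OO/.X/O.]: False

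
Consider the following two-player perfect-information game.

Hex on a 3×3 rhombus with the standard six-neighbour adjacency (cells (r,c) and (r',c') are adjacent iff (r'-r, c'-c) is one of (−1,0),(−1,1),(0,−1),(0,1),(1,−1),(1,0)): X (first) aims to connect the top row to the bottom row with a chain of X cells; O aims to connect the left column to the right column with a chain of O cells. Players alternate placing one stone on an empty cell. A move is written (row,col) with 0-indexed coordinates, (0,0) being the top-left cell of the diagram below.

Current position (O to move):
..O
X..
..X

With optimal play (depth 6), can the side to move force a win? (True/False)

p1 O@[..O/X../..X]: (0,0)[O.O/X../..X]-1* (0,1)[.OO/X../..X]-1 (1,1)[..O/XO./..X]-1 (1,2)[..O/X.O/..X]-1 (2,0)[..O/X../O.X]-1 (2,1)[..O/X../.OX]-1
p2 X@[O.O/X../..X]: (0,1)[OXO/X../..X]+1* (1,1)[O.O/XX./..X]-1 (1,2)[O.O/X.X/..X]-1 (2,0)[O.O/X../X.X]-1 (2,1)[O.O/X../.XX]-1
p3 O@[OXO/X../..X]: (1,1)[OXO/XO./..X]-1* (1,2)[OXO/X.O/..X]-1 (2,0)[OXO/X../O.X]-1 (2,1)[OXO/X../.OX]-1
p4 X@[OXO/XO./..X]: (1,2)[OXO/XOX/..X]-1 (2,0)[OXO/XO./X.X]+1* (2,1)[OXO/XO./.XX]-1
p5 O@[OXO/XO./X.X] terminal -1; root [..O/X../..X] d6

O winning at [..O/X../..X]: False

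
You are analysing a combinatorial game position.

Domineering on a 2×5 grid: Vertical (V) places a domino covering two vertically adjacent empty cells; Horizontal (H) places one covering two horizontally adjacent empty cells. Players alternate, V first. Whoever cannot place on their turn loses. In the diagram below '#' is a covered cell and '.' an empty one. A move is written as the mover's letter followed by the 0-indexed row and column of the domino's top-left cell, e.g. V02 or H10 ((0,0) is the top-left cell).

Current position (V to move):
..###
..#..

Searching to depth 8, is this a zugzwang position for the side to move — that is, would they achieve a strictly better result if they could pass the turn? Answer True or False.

zugzwang(..###/..#.., V) = False

[..###/..#..] V move#1: V00:+1/#.###/#.#..*, V01:+1/.####/.##..
[#.###/#.#..] H move#2: H13:-1/#.###/#.###*
[#.###/#.###] V move#3: V01:+1/#####/#####*
[#####/#####] end (terminal -1, H#4); searched ..###/..#.. to 8
pass branch (H moves first from the same position):
  | [..###/..#..] H move#1: H00:+1/#####/..#..*, H10:+1/..###/###.., H13:-1/..###/..###
  | [#####/..#..] end (terminal -1, V#2); searched ..###/..#.. to 8
V moving scores +1; V passing scores -1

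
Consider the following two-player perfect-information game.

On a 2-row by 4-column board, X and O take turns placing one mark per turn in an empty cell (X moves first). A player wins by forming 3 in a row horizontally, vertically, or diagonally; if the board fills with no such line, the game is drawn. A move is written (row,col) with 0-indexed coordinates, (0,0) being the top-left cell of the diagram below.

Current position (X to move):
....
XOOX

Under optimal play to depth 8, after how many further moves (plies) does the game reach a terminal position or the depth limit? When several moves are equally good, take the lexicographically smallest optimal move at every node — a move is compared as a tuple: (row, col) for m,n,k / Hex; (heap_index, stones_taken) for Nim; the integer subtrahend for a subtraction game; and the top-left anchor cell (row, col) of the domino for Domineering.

p1 X@[..../XOOX]: (0,0)[X.../XOOX]+0* (0,1)[.X../XOOX]+0 (0,2)[..X./XOOX]+0 (0,3)[...X/XOOX]+0
p2 O@[X.../XOOX]: (0,1)[XO../XOOX]+0* (0,2)[X.O./XOOX]+0 (0,3)[X..O/XOOX]+0
p3 X@[XO../XOOX]: (0,2)[XOX./XOOX]+0* (0,3)[XO.X/XOOX]+0
p4 O@[XOX./XOOX]: (0,3)[XOXO/XOOX]+0*
p5 X@[XOXO/XOOX] terminal +0; root [..../XOOX] d8

PV length from [..../XOOX]: 4 plies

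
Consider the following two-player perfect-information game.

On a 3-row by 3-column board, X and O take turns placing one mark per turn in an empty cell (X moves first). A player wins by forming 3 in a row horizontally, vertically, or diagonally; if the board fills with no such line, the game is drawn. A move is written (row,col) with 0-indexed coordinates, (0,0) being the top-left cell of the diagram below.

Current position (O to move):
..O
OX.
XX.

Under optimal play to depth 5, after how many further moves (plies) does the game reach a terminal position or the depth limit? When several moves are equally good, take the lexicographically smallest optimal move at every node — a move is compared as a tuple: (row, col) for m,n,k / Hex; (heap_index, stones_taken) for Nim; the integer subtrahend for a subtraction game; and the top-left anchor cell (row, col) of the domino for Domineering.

PV length from [..O/OX./XX.]: 2 plies

p1 O@[..O/OX./XX.]: (0,0)[O.O/OX./XX.]-1* (0,1)[.OO/OX./XX.]-1 (1,2)[..O/OXO/XX.]-1 (2,2)[..O/OX./XXO]-1
p2 X@[O.O/OX./XX.]: (0,1)[OXO/OX./XX.]+1* (1,2)[O.O/OXX/XX.]-1 (2,2)[O.O/OX./XXX]+1
p3 O@[OXO/OX./XX.] terminal -1; root [..O/OX./XX.] d5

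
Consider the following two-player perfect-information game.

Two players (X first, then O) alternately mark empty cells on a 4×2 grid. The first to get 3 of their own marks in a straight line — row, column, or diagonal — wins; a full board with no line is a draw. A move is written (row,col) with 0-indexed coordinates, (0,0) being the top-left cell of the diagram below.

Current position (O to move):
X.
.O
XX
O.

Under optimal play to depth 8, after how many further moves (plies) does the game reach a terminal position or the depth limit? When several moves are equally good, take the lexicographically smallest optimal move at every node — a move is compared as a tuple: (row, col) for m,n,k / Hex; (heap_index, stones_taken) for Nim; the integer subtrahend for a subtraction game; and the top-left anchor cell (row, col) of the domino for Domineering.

PV length from [X./.O/XX/O.]: 3 plies

p1 O@[X./.O/XX/O.]: (0,1)[XO/.O/XX/O.]-1 (1,0)[X./OO/XX/O.]+0* (3,1)[X./.O/XX/OO]-1
p2 X@[X./OO/XX/O.]: (0,1)[XX/OO/XX/O.]+0* (3,1)[X./OO/XX/OX]+0
p3 O@[XX/OO/XX/O.]: (3,1)[XX/OO/XX/OO]+0*
p4 X@[XX/OO/XX/OO] terminal +0; root [X./.O/XX/O.] d8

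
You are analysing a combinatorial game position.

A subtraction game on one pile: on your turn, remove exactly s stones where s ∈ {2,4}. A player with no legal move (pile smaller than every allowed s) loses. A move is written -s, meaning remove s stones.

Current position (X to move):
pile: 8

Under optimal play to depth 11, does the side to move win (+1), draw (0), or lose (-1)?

p1 X@[8]: -2[6]+1* -4[4]-1
p2 O@[6]: -2[4]-1* -4[2]-1
p3 X@[4]: -2[2]-1 -4[0]+1*
p4 O@[0] terminal -1; root [8] d11

value(8, X) = +1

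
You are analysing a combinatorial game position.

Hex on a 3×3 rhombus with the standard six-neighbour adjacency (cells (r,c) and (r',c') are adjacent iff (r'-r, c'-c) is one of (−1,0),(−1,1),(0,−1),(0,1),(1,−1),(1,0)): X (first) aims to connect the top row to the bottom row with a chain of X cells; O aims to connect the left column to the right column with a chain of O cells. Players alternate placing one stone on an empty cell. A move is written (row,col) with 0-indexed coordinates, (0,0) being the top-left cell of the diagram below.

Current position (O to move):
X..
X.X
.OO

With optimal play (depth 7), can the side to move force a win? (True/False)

O winning at [X../X.X/.OO]: True

p1 O@[X../X.X/.OO]: (0,1)[XO./X.X/.OO]-1 (0,2)[X.O/X.X/.OO]-1 (1,1)[X../XOX/.OO]-1 (2,0)[X../X.X/OOO]+1*
p2 X@[X../X.X/OOO] terminal -1; root [X../X.X/.OO] d7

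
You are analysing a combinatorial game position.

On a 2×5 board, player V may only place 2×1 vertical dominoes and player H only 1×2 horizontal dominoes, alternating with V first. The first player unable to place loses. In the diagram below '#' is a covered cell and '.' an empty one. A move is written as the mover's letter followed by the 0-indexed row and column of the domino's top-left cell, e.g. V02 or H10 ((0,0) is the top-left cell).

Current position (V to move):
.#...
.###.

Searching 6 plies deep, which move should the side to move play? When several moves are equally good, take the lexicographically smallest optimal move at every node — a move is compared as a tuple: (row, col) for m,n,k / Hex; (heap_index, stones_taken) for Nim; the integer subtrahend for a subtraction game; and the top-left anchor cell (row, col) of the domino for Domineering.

V's best at [.#.../.###.]: V04

p1 V@[.#.../.###.]: V00[##.../####.]-1 V04[.#..#/.####]+1*
p2 H@[.#..#/.####]: H02[.####/.####]-1*
p3 V@[.####/.####]: V00[#####/#####]+1*
p4 H@[#####/#####] terminal -1; root [.#.../.###.] d6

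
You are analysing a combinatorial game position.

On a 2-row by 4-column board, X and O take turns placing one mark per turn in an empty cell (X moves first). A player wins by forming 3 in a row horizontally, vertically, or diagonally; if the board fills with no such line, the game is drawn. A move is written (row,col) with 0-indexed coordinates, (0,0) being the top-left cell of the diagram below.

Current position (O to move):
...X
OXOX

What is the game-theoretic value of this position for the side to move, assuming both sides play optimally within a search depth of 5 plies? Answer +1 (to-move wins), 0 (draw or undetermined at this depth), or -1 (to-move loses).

value(...X/OXOX, O) = 0

p1 O@[...X/OXOX]: (0,0)[O..X/OXOX]+0* (0,1)[.O.X/OXOX]+0 (0,2)[..OX/OXOX]+0
p2 X@[O..X/OXOX]: (0,1)[OX.X/OXOX]+0* (0,2)[O.XX/OXOX]+0
p3 O@[OX.X/OXOX]: (0,2)[OXOX/OXOX]+0*
p4 X@[OXOX/OXOX] terminal +0; root [...X/OXOX] d5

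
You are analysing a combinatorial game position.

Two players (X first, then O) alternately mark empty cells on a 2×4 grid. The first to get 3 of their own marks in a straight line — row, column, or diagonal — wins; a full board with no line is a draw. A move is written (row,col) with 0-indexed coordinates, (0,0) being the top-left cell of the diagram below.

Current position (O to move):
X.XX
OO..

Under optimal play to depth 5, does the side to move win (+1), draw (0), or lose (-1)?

value(X.XX/OO.., O) = +1

[X.XX/OO..] O move#1: (0,1):+0/XOXX/OO.., (1,2):+1/X.XX/OOO.*, (1,3):-1/X.XX/OO.O
[X.XX/OOO.] end (terminal -1, X#2); searched X.XX/OO.. to 5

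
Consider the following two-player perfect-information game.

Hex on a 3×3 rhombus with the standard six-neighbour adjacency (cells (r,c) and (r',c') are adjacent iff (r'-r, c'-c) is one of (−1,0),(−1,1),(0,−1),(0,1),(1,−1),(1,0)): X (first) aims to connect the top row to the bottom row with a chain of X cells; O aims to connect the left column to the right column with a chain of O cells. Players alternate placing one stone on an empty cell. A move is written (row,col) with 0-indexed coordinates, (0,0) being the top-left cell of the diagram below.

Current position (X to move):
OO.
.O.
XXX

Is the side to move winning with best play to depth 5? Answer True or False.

p1 X@[OO./.O./XXX]: (0,2)[OOX/.O./XXX]-1* (1,0)[OO./XO./XXX]-1 (1,2)[OO./.OX/XXX]-1
p2 O@[OOX/.O./XXX]: (1,0)[OOX/OO./XXX]-1 (1,2)[OOX/.OO/XXX]+1*
p3 X@[OOX/.OO/XXX] terminal -1; root [OO./.O./XXX] d5

X winning at [OO./.O./XXX]: False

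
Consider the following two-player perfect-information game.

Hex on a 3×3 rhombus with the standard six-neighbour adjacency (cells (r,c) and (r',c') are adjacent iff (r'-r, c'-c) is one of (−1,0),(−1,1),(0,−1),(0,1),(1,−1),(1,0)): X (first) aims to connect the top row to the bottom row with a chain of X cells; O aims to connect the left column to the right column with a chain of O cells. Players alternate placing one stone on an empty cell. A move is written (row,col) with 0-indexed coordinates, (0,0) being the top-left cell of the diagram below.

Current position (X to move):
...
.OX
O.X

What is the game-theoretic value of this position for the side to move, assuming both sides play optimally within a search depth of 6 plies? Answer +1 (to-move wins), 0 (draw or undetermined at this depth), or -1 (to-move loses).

p1 X@[.../.OX/O.X]: (0,0)[X../.OX/O.X]-1 (0,1)[.X./.OX/O.X]-1 (0,2)[..X/.OX/O.X]+1* (1,0)[.../XOX/O.X]-1 (2,1)[.../.OX/OXX]-1
p2 O@[..X/.OX/O.X] terminal -1; root [.../.OX/O.X] d6

value(.../.OX/O.X, X) = +1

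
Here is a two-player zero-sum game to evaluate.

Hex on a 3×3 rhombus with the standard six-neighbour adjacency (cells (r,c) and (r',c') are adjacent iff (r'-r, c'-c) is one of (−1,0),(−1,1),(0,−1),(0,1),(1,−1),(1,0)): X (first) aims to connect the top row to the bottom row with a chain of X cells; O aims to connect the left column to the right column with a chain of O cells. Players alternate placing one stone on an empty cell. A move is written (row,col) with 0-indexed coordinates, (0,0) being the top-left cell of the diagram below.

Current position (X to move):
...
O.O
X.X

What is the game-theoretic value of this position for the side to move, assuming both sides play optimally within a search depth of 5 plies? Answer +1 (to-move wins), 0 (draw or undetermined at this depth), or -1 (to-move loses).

value(.../O.O/X.X, X) = +1

p1 X@[.../O.O/X.X]: (0,0)[X../O.O/X.X]-1 (0,1)[.X./O.O/X.X]-1 (0,2)[..X/O.O/X.X]-1 (1,1)[.../OXO/X.X]+1* (2,1)[.../O.O/XXX]-1
p2 O@[.../OXO/X.X]: (0,0)[O../OXO/X.X]-1* (0,1)[.O./OXO/X.X]-1 (0,2)[..O/OXO/X.X]-1 (2,1)[.../OXO/XOX]-1
p3 X@[O../OXO/X.X]: (0,1)[OX./OXO/X.X]+1* (0,2)[O.X/OXO/X.X]+1 (2,1)[O../OXO/XXX]+1
p4 O@[OX./OXO/X.X] terminal -1; root [.../O.O/X.X] d5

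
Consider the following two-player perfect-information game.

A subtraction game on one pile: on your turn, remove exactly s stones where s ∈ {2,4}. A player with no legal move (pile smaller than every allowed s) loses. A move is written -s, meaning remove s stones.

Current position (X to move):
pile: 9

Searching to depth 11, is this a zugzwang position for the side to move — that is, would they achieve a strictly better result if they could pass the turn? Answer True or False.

zugzwang(9, X) = False

p1 X@[9]: -2[7]+1* -4[5]-1
p2 O@[7]: -2[5]-1* -4[3]-1
p3 X@[5]: -2[3]-1 -4[1]+1*
p4 O@[1] terminal -1; root [9] d11
suppose X passes — search the same position with O to move:
pass> p1 O@[9]: -2[7]+1* -4[5]-1
pass> p2 X@[7]: -2[5]-1* -4[3]-1
pass> p3 O@[5]: -2[3]-1 -4[1]+1*
pass> p4 X@[1] terminal -1; root [9] d11
for X: play +1, pass -1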